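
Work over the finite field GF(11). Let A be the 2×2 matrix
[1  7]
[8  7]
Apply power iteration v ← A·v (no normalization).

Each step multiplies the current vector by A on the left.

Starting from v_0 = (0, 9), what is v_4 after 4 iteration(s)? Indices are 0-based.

v_4 = (6, 9)

v_0 = (0, 9).
v_1 = A·v_0 = (8, 8).
v_2 = A·v_1 = (9, 10).
v_3 = A·v_2 = (2, 10).
v_4 = A·v_3 = (6, 9).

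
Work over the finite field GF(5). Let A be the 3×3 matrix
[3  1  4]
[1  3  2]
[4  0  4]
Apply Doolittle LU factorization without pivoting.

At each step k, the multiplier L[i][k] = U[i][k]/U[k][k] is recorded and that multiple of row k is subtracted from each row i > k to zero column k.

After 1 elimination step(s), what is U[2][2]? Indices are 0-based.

U[2][2] = 2

[col 0] pivot 3
  R1 -= 2*R0 → (0, 1, 4)  (L[1][0] := 2)
  R2 -= 3*R0 → (0, 2, 2)  (L[2][0] := 3)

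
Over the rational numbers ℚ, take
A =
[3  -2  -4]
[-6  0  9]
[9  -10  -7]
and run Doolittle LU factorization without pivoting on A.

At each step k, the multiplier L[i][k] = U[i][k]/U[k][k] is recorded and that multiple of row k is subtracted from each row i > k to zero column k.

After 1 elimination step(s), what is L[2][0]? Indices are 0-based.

Step 1: pivot at (0,0) is 3.
  row1 ← row1 − (-2)·row0  ⇒  L[1][0]=-2, U row1=(0, -4, 1)
  row2 ← row2 − (3)·row0  ⇒  L[2][0]=3, U row2=(0, -4, 5)

L[2][0] = 3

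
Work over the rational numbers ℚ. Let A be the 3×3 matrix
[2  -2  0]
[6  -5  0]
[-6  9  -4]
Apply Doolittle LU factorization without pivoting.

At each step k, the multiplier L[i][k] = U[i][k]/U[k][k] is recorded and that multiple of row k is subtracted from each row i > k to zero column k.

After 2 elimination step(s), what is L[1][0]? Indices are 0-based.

L[1][0] = 3

Step 1: pivot at (0,0) is 2.
  row1 ← row1 − (3)·row0  ⇒  L[1][0]=3, U row1=(0, 1, 0)
  row2 ← row2 − (-3)·row0  ⇒  L[2][0]=-3, U row2=(0, 3, -4)
Step 2: pivot at (1,1) is 1.
  row2 ← row2 − (3)·row1  ⇒  L[2][1]=3, U row2=(0, 0, -4)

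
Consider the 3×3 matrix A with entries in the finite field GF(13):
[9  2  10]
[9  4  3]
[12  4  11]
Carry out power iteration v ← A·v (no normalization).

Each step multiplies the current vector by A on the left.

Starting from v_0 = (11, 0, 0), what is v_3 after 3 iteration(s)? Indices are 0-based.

v_0 = (11, 0, 0).
v_1 = A·v_0 = (8, 8, 2).
v_2 = A·v_1 = (4, 6, 7).
v_3 = A·v_2 = (1, 3, 6).

v_3 = (1, 3, 6)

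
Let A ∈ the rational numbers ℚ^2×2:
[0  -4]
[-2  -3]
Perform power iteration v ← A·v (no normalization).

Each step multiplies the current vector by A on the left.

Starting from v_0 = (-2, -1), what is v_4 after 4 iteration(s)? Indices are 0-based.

v_0 = (-2, -1).
v_1 = A·v_0 = (4, 7).
v_2 = A·v_1 = (-28, -29).
v_3 = A·v_2 = (116, 143).
v_4 = A·v_3 = (-572, -661).

v_4 = (-572, -661)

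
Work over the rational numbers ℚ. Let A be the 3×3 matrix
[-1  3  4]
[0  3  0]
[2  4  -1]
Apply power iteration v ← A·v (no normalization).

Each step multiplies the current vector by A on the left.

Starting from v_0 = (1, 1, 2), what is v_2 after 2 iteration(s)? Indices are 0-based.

v_2 = (15, 9, 28)

v_0 = (1, 1, 2).
v_1 = A·v_0 = (10, 3, 4).
v_2 = A·v_1 = (15, 9, 28).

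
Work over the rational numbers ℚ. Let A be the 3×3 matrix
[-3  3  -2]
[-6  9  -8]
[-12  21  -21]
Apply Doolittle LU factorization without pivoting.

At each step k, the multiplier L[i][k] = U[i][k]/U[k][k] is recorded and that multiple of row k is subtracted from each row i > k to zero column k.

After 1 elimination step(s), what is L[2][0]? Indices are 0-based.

L[2][0] = 4

Step 1: pivot at (0,0) is -3.
  row1 ← row1 − (2)·row0  ⇒  L[1][0]=2, U row1=(0, 3, -4)
  row2 ← row2 − (4)·row0  ⇒  L[2][0]=4, U row2=(0, 9, -13)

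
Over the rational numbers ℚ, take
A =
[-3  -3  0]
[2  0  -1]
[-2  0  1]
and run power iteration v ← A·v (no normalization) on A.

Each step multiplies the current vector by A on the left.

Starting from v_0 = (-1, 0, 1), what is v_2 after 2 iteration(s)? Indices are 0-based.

v_2 = (0, 3, -3)

v_0 = (-1, 0, 1).
v_1 = A·v_0 = (3, -3, 3).
v_2 = A·v_1 = (0, 3, -3).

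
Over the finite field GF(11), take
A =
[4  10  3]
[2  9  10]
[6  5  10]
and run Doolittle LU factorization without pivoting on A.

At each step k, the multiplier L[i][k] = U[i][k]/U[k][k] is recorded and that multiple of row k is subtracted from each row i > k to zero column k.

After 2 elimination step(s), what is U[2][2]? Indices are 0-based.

U[2][2] = 2

Step 1: pivot at (0,0) is 4.
  row1 ← row1 − (6)·row0  ⇒  L[1][0]=6, U row1=(0, 4, 3)
  row2 ← row2 − (7)·row0  ⇒  L[2][0]=7, U row2=(0, 1, 0)
Step 2: pivot at (1,1) is 4.
  row2 ← row2 − (3)·row1  ⇒  L[2][1]=3, U row2=(0, 0, 2)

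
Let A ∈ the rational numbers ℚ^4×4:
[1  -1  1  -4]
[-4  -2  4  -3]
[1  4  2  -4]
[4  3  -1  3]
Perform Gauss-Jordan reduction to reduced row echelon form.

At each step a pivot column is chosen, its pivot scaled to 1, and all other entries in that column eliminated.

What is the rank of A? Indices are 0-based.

rank = 4

pivot(0,0)=1: scale R0 → (1, -1, 1, -4)
  clear (1,0): R1 −= (-4)R0 → (0, -6, 8, -19)
  clear (2,0): R2 −= (1)R0 → (0, 5, 1, 0)
  clear (3,0): R3 −= (4)R0 → (0, 7, -5, 19)
pivot(1,1)=-6: scale R1 → (0, 1, -4/3, 19/6)
  clear (0,1): R0 −= (-1)R1 → (1, 0, -1/3, -5/6)
  clear (2,1): R2 −= (5)R1 → (0, 0, 23/3, -95/6)
  clear (3,1): R3 −= (7)R1 → (0, 0, 13/3, -19/6)
pivot(2,2)=23/3: scale R2 → (0, 0, 1, -95/46)
  clear (0,2): R0 −= (-1/3)R2 → (1, 0, 0, -35/23)
  clear (1,2): R1 −= (-4/3)R2 → (0, 1, 0, 19/46)
  clear (3,2): R3 −= (13/3)R2 → (0, 0, 0, 133/23)
pivot(3,3)=133/23: scale R3 → (0, 0, 0, 1)
  clear (0,3): R0 −= (-35/23)R3 → (1, 0, 0, 0)
  clear (1,3): R1 −= (19/46)R3 → (0, 1, 0, 0)
  clear (2,3): R2 −= (-95/46)R3 → (0, 0, 1, 0)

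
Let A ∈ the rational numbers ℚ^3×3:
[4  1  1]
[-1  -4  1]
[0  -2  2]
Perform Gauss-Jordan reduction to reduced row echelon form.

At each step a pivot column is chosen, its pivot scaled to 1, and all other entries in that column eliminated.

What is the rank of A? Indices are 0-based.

[1] R0 /= 4  ⇒  (1, 1/4, 1/4)
     R1 -= -1·R0  ⇒  (0, -15/4, 5/4)
[2] R1 /= -15/4  ⇒  (0, 1, -1/3)
     R0 -= 1/4·R1  ⇒  (1, 0, 1/3)
     R2 -= -2·R1  ⇒  (0, 0, 4/3)
[3] R2 /= 4/3  ⇒  (0, 0, 1)
     R0 -= 1/3·R2  ⇒  (1, 0, 0)
     R1 -= -1/3·R2  ⇒  (0, 1, 0)

rank = 3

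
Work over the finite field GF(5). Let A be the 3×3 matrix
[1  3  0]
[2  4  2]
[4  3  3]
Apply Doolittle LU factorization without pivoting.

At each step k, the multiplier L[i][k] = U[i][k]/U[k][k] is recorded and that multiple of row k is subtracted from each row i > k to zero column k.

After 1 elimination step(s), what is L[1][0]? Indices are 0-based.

L[1][0] = 2

[col 0] pivot 1
  R1 -= 2*R0 → (0, 3, 2)  (L[1][0] := 2)
  R2 -= 4*R0 → (0, 1, 3)  (L[2][0] := 4)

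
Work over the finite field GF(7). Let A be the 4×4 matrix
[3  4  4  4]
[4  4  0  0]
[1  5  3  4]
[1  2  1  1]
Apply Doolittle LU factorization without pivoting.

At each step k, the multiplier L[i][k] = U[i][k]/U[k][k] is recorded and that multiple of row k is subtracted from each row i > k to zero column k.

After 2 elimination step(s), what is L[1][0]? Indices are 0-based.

L[1][0] = 6

[col 0] pivot 3
  R1 -= 6*R0 → (0, 1, 4, 4)  (L[1][0] := 6)
  R2 -= 5*R0 → (0, 6, 4, 5)  (L[2][0] := 5)
  R3 -= 5*R0 → (0, 3, 2, 2)  (L[3][0] := 5)
[col 1] pivot 1
  R2 -= 6*R1 → (0, 0, 1, 2)  (L[2][1] := 6)
  R3 -= 3*R1 → (0, 0, 4, 4)  (L[3][1] := 3)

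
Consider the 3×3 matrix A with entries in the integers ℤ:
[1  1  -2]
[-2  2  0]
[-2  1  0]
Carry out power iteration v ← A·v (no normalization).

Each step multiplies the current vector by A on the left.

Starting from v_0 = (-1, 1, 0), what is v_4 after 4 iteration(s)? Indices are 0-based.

v_4 = (-6, 44, 24)

v_0 = (-1, 1, 0).
v_1 = A·v_0 = (0, 4, 3).
v_2 = A·v_1 = (-2, 8, 4).
v_3 = A·v_2 = (-2, 20, 12).
v_4 = A·v_3 = (-6, 44, 24).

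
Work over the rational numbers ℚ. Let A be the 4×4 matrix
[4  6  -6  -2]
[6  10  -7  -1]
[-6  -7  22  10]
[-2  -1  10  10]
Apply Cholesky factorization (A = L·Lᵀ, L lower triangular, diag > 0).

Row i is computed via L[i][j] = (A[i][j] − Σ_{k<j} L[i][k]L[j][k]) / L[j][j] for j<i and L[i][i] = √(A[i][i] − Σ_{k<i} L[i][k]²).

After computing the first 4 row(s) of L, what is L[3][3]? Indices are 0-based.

L[3][3] = 2

Step 1: L[0][0] = √(4) = 2.
  L[1][0] = (6) / L[0][0] = 3.
Step 2: L[1][1] = √(1) = 1.
  L[2][0] = (-6) / L[0][0] = -3.
  L[2][1] = (2) / L[1][1] = 2.
Step 3: L[2][2] = √(9) = 3.
  L[3][0] = (-2) / L[0][0] = -1.
  L[3][1] = (2) / L[1][1] = 2.
  L[3][2] = (3) / L[2][2] = 1.
Step 4: L[3][3] = √(4) = 2.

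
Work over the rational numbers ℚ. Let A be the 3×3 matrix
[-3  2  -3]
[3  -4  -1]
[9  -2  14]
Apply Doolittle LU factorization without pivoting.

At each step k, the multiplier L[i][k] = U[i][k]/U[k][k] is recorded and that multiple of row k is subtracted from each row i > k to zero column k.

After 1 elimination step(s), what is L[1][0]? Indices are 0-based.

[col 0] pivot -3
  R1 -= -1*R0 → (0, -2, -4)  (L[1][0] := -1)
  R2 -= -3*R0 → (0, 4, 5)  (L[2][0] := -3)

L[1][0] = -1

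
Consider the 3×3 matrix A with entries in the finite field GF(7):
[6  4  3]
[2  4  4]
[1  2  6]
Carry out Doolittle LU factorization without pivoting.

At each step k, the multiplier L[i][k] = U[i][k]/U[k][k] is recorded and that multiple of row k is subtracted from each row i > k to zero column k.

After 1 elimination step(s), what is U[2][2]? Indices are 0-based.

k=0: U[0][0]=6
  eliminate (1,0): mult=5, new row 1: (0, 5, 3); set L[1][0]=5
  eliminate (2,0): mult=6, new row 2: (0, 6, 2); set L[2][0]=6

U[2][2] = 2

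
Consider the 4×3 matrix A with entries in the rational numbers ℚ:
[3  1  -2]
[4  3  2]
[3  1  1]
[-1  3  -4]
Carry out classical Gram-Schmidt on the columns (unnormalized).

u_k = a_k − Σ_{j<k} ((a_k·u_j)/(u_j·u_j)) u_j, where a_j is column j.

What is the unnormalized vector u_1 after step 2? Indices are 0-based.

Step 1: u_0 = a_0 = (3, 4, 3, -1).
Step 2: u_1 = a_1 − (3/7)·u_0 = (-2/7, 9/7, -2/7, 24/7).

u_1 = (-2/7, 9/7, -2/7, 24/7)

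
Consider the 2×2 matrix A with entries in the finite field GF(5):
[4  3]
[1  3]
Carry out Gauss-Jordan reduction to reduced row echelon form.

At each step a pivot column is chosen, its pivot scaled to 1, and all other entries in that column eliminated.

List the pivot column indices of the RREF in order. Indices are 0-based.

[1] R0 /= 4  ⇒  (1, 2)
     R1 -= 1·R0  ⇒  (0, 1)
[2] R1 /= 1  ⇒  (0, 1)
     R0 -= 2·R1  ⇒  (1, 0)

pivot columns: 0, 1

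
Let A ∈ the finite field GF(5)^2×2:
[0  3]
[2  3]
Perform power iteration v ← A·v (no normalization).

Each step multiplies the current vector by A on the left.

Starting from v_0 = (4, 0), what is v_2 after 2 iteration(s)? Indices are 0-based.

v_0 = (4, 0).
v_1 = A·v_0 = (0, 3).
v_2 = A·v_1 = (4, 4).

v_2 = (4, 4)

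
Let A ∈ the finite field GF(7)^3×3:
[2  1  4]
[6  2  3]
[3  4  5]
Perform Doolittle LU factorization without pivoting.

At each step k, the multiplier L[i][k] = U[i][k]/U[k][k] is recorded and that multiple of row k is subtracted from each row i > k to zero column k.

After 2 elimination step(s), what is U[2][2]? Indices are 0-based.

U[2][2] = 1

[col 0] pivot 2
  R1 -= 3*R0 → (0, 6, 5)  (L[1][0] := 3)
  R2 -= 5*R0 → (0, 6, 6)  (L[2][0] := 5)
[col 1] pivot 6
  R2 -= 1*R1 → (0, 0, 1)  (L[2][1] := 1)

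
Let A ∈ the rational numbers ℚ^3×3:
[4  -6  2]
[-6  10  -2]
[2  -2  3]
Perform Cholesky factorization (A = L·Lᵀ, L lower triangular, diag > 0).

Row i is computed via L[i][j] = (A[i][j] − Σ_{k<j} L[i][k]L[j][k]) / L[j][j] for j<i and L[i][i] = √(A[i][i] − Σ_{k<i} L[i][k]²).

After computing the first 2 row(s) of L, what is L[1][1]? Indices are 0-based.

Step 1: L[0][0] = √(4) = 2.
  L[1][0] = (-6) / L[0][0] = -3.
Step 2: L[1][1] = √(1) = 1.

L[1][1] = 1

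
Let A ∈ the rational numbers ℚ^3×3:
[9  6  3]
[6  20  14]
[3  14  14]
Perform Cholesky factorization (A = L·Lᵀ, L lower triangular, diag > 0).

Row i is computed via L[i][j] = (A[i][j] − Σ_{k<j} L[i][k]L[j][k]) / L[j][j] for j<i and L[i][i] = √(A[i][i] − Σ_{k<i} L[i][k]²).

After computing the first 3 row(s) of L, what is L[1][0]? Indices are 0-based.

L[1][0] = 2

Step 1: L[0][0] = √(9) = 3.
  L[1][0] = (6) / L[0][0] = 2.
Step 2: L[1][1] = √(16) = 4.
  L[2][0] = (3) / L[0][0] = 1.
  L[2][1] = (12) / L[1][1] = 3.
Step 3: L[2][2] = √(4) = 2.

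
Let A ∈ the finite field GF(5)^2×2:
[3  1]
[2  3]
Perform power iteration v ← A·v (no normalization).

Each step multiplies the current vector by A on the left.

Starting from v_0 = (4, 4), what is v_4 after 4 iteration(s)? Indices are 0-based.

v_4 = (0, 3)

v_0 = (4, 4).
v_1 = A·v_0 = (1, 0).
v_2 = A·v_1 = (3, 2).
v_3 = A·v_2 = (1, 2).
v_4 = A·v_3 = (0, 3).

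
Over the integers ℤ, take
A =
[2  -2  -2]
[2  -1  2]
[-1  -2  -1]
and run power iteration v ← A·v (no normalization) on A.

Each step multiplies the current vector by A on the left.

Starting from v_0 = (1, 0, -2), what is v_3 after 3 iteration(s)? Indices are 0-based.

v_0 = (1, 0, -2).
v_1 = A·v_0 = (6, -2, 1).
v_2 = A·v_1 = (14, 16, -3).
v_3 = A·v_2 = (2, 6, -43).

v_3 = (2, 6, -43)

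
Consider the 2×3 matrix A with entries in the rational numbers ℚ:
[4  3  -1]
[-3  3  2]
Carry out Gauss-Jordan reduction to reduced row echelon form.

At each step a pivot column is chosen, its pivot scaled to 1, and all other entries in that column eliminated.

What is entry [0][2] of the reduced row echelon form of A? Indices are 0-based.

M[0][2] = -3/7

step 1: normalize row 0 (÷4) = (1, 3/4, -1/4)
  row 1: subtract -3×row0 = (0, 21/4, 5/4)
step 2: normalize row 1 (÷21/4) = (0, 1, 5/21)
  row 0: subtract 3/4×row1 = (1, 0, -3/7)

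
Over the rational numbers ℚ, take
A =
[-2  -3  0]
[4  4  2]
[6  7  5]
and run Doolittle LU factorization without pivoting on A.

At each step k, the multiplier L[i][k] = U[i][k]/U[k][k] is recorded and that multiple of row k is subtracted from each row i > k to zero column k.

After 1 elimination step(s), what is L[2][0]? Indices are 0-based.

L[2][0] = -3

Step 1: pivot at (0,0) is -2.
  row1 ← row1 − (-2)·row0  ⇒  L[1][0]=-2, U row1=(0, -2, 2)
  row2 ← row2 − (-3)·row0  ⇒  L[2][0]=-3, U row2=(0, -2, 5)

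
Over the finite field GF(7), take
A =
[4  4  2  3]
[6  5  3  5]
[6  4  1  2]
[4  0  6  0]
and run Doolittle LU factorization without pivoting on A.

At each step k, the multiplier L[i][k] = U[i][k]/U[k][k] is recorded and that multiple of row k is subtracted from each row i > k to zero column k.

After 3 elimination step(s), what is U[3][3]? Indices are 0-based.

Step 1: pivot at (0,0) is 4.
  row1 ← row1 − (5)·row0  ⇒  L[1][0]=5, U row1=(0, 6, 0, 4)
  row2 ← row2 − (5)·row0  ⇒  L[2][0]=5, U row2=(0, 5, 5, 1)
  row3 ← row3 − (1)·row0  ⇒  L[3][0]=1, U row3=(0, 3, 4, 4)
Step 2: pivot at (1,1) is 6.
  row2 ← row2 − (2)·row1  ⇒  L[2][1]=2, U row2=(0, 0, 5, 0)
  row3 ← row3 − (4)·row1  ⇒  L[3][1]=4, U row3=(0, 0, 4, 2)
Step 3: pivot at (2,2) is 5.
  row3 ← row3 − (5)·row2  ⇒  L[3][2]=5, U row3=(0, 0, 0, 2)

U[3][3] = 2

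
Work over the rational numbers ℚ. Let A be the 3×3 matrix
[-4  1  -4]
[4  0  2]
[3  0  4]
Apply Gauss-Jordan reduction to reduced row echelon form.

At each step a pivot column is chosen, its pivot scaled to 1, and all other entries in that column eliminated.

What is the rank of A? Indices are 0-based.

rank = 3

step 1: normalize row 0 (÷-4) = (1, -1/4, 1)
  row 1: subtract 4×row0 = (0, 1, -2)
  row 2: subtract 3×row0 = (0, 3/4, 1)
step 2: normalize row 1 (÷1) = (0, 1, -2)
  row 0: subtract -1/4×row1 = (1, 0, 1/2)
  row 2: subtract 3/4×row1 = (0, 0, 5/2)
step 3: normalize row 2 (÷5/2) = (0, 0, 1)
  row 0: subtract 1/2×row2 = (1, 0, 0)
  row 1: subtract -2×row2 = (0, 1, 0)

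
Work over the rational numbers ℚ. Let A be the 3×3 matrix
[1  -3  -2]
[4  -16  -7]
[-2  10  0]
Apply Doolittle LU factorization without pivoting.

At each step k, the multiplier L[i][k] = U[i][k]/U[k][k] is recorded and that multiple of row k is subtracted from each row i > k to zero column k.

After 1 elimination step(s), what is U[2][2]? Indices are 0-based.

U[2][2] = -4

[col 0] pivot 1
  R1 -= 4*R0 → (0, -4, 1)  (L[1][0] := 4)
  R2 -= -2*R0 → (0, 4, -4)  (L[2][0] := -2)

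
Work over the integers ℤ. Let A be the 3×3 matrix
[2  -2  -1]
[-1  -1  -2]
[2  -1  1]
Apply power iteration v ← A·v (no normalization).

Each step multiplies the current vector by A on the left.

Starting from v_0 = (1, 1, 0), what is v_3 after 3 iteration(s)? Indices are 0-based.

v_0 = (1, 1, 0).
v_1 = A·v_0 = (0, -2, 1).
v_2 = A·v_1 = (3, 0, 3).
v_3 = A·v_2 = (3, -9, 9).

v_3 = (3, -9, 9)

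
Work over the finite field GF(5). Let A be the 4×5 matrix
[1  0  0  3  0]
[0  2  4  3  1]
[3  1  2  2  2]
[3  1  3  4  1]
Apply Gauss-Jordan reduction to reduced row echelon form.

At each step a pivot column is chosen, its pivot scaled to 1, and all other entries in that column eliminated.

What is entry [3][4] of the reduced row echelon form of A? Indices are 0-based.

M[3][4] = 1

[1] R0 /= 1  ⇒  (1, 0, 0, 3, 0)
     R2 -= 3·R0  ⇒  (0, 1, 2, 3, 2)
     R3 -= 3·R0  ⇒  (0, 1, 3, 0, 1)
[2] R1 /= 2  ⇒  (0, 1, 2, 4, 3)
     R2 -= 1·R1  ⇒  (0, 0, 0, 4, 4)
     R3 -= 1·R1  ⇒  (0, 0, 1, 1, 3)
[3] R2 <-> R3
[3] R2 /= 1  ⇒  (0, 0, 1, 1, 3)
     R1 -= 2·R2  ⇒  (0, 1, 0, 2, 2)
[4] R3 /= 4  ⇒  (0, 0, 0, 1, 1)
     R0 -= 3·R3  ⇒  (1, 0, 0, 0, 2)
     R1 -= 2·R3  ⇒  (0, 1, 0, 0, 0)
     R2 -= 1·R3  ⇒  (0, 0, 1, 0, 2)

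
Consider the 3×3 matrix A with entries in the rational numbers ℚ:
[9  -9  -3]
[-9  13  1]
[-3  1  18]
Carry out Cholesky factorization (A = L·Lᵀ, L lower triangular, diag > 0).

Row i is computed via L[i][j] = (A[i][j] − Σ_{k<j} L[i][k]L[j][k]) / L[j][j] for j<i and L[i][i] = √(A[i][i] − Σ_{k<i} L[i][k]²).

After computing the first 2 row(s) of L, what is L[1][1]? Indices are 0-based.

Step 1: L[0][0] = √(9) = 3.
  L[1][0] = (-9) / L[0][0] = -3.
Step 2: L[1][1] = √(4) = 2.

L[1][1] = 2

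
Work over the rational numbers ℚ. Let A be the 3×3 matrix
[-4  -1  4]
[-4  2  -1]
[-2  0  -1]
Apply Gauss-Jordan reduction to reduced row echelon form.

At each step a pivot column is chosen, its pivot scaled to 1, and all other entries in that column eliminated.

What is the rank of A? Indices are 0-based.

step 1: normalize row 0 (÷-4) = (1, 1/4, -1)
  row 1: subtract -4×row0 = (0, 3, -5)
  row 2: subtract -2×row0 = (0, 1/2, -3)
step 2: normalize row 1 (÷3) = (0, 1, -5/3)
  row 0: subtract 1/4×row1 = (1, 0, -7/12)
  row 2: subtract 1/2×row1 = (0, 0, -13/6)
step 3: normalize row 2 (÷-13/6) = (0, 0, 1)
  row 0: subtract -7/12×row2 = (1, 0, 0)
  row 1: subtract -5/3×row2 = (0, 1, 0)

rank = 3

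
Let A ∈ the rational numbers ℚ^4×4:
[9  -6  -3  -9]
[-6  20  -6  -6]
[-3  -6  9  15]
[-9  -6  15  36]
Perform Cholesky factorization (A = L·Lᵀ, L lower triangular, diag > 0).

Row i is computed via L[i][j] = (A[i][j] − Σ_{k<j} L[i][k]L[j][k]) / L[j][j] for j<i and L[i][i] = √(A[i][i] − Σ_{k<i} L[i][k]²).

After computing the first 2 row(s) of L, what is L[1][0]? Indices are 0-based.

Step 1: L[0][0] = √(9) = 3.
  L[1][0] = (-6) / L[0][0] = -2.
Step 2: L[1][1] = √(16) = 4.

L[1][0] = -2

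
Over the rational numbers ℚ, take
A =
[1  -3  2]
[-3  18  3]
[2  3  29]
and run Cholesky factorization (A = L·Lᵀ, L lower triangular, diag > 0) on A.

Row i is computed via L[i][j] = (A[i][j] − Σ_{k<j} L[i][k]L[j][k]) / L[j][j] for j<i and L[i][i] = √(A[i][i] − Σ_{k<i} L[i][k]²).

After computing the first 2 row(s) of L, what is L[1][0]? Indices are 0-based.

L[1][0] = -3

Step 1: L[0][0] = √(1) = 1.
  L[1][0] = (-3) / L[0][0] = -3.
Step 2: L[1][1] = √(9) = 3.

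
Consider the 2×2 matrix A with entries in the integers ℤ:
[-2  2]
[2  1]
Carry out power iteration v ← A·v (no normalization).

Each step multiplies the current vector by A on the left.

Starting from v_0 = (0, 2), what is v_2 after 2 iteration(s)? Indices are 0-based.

v_2 = (-4, 10)

v_0 = (0, 2).
v_1 = A·v_0 = (4, 2).
v_2 = A·v_1 = (-4, 10).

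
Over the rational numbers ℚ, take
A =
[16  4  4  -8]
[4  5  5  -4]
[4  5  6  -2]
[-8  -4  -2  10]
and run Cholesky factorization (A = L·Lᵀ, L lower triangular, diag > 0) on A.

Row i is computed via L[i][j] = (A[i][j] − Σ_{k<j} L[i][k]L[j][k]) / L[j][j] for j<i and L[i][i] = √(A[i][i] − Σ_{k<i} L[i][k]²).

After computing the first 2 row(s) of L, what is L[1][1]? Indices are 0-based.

L[1][1] = 2

Step 1: L[0][0] = √(16) = 4.
  L[1][0] = (4) / L[0][0] = 1.
Step 2: L[1][1] = √(4) = 2.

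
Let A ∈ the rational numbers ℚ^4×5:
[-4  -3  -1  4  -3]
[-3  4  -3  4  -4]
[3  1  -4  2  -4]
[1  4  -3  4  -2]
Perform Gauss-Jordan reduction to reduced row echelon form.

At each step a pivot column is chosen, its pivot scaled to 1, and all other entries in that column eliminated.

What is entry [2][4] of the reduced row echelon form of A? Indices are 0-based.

M[2][4] = 125/78

step 1: normalize row 0 (÷-4) = (1, 3/4, 1/4, -1, 3/4)
  row 1: subtract -3×row0 = (0, 25/4, -9/4, 1, -7/4)
  row 2: subtract 3×row0 = (0, -5/4, -19/4, 5, -25/4)
  row 3: subtract 1×row0 = (0, 13/4, -13/4, 5, -11/4)
step 2: normalize row 1 (÷25/4) = (0, 1, -9/25, 4/25, -7/25)
  row 0: subtract 3/4×row1 = (1, 0, 13/25, -28/25, 24/25)
  row 2: subtract -5/4×row1 = (0, 0, -26/5, 26/5, -33/5)
  row 3: subtract 13/4×row1 = (0, 0, -52/25, 112/25, -46/25)
step 3: normalize row 2 (÷-26/5) = (0, 0, 1, -1, 33/26)
  row 0: subtract 13/25×row2 = (1, 0, 0, -3/5, 3/10)
  row 1: subtract -9/25×row2 = (0, 1, 0, -1/5, 23/130)
  row 3: subtract -52/25×row2 = (0, 0, 0, 12/5, 4/5)
step 4: normalize row 3 (÷12/5) = (0, 0, 0, 1, 1/3)
  row 0: subtract -3/5×row3 = (1, 0, 0, 0, 1/2)
  row 1: subtract -1/5×row3 = (0, 1, 0, 0, 19/78)
  row 2: subtract -1×row3 = (0, 0, 1, 0, 125/78)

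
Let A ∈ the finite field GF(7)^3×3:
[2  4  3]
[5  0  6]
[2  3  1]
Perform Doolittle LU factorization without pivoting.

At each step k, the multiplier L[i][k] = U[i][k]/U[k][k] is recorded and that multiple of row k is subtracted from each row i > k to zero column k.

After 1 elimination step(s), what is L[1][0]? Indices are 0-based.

L[1][0] = 6

k=0: U[0][0]=2
  eliminate (1,0): mult=6, new row 1: (0, 4, 2); set L[1][0]=6
  eliminate (2,0): mult=1, new row 2: (0, 6, 5); set L[2][0]=1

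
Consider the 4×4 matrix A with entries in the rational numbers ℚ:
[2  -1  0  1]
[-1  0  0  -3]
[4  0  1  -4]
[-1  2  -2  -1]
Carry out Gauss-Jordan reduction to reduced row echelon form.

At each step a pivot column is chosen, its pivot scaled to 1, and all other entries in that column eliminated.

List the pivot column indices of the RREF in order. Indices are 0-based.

pivot columns: 0, 1, 2, 3

[1] R0 /= 2  ⇒  (1, -1/2, 0, 1/2)
     R1 -= -1·R0  ⇒  (0, -1/2, 0, -5/2)
     R2 -= 4·R0  ⇒  (0, 2, 1, -6)
     R3 -= -1·R0  ⇒  (0, 3/2, -2, -1/2)
[2] R1 /= -1/2  ⇒  (0, 1, 0, 5)
     R0 -= -1/2·R1  ⇒  (1, 0, 0, 3)
     R2 -= 2·R1  ⇒  (0, 0, 1, -16)
     R3 -= 3/2·R1  ⇒  (0, 0, -2, -8)
[3] R2 /= 1  ⇒  (0, 0, 1, -16)
     R3 -= -2·R2  ⇒  (0, 0, 0, -40)
[4] R3 /= -40  ⇒  (0, 0, 0, 1)
     R0 -= 3·R3  ⇒  (1, 0, 0, 0)
     R1 -= 5·R3  ⇒  (0, 1, 0, 0)
     R2 -= -16·R3  ⇒  (0, 0, 1, 0)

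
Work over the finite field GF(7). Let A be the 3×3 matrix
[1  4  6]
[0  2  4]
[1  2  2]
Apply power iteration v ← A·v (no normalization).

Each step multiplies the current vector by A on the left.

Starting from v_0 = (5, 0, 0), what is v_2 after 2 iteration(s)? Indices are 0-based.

v_2 = (0, 6, 1)

v_0 = (5, 0, 0).
v_1 = A·v_0 = (5, 0, 5).
v_2 = A·v_1 = (0, 6, 1).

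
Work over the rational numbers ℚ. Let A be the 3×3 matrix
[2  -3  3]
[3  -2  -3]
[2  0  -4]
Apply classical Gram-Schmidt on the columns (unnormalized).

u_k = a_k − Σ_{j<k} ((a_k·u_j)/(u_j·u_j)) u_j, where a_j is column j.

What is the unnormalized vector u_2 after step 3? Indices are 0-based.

u_2 = (40/77, -60/77, 50/77)

Step 1: u_0 = a_0 = (2, 3, 2).
Step 2: u_1 = a_1 − (-12/17)·u_0 = (-27/17, 2/17, 24/17).
Step 3: u_2 = a_2 − (-11/17)·u_0 − (-183/77)·u_1 = (40/77, -60/77, 50/77).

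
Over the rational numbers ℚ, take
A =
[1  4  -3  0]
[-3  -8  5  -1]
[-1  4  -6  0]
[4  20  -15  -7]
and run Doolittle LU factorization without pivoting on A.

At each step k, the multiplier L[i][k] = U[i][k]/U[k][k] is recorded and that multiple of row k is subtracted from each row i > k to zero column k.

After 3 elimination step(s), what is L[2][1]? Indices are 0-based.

L[2][1] = 2

k=0: U[0][0]=1
  eliminate (1,0): mult=-3, new row 1: (0, 4, -4, -1); set L[1][0]=-3
  eliminate (2,0): mult=-1, new row 2: (0, 8, -9, 0); set L[2][0]=-1
  eliminate (3,0): mult=4, new row 3: (0, 4, -3, -7); set L[3][0]=4
k=1: U[1][1]=4
  eliminate (2,1): mult=2, new row 2: (0, 0, -1, 2); set L[2][1]=2
  eliminate (3,1): mult=1, new row 3: (0, 0, 1, -6); set L[3][1]=1
k=2: U[2][2]=-1
  eliminate (3,2): mult=-1, new row 3: (0, 0, 0, -4); set L[3][2]=-1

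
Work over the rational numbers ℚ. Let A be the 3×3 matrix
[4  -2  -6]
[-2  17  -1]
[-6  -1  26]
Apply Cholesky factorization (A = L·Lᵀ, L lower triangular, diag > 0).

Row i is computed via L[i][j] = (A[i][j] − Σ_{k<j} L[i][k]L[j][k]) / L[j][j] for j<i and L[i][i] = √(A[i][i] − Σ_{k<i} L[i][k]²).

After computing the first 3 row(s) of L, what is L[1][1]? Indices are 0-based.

L[1][1] = 4

Step 1: L[0][0] = √(4) = 2.
  L[1][0] = (-2) / L[0][0] = -1.
Step 2: L[1][1] = √(16) = 4.
  L[2][0] = (-6) / L[0][0] = -3.
  L[2][1] = (-4) / L[1][1] = -1.
Step 3: L[2][2] = √(16) = 4.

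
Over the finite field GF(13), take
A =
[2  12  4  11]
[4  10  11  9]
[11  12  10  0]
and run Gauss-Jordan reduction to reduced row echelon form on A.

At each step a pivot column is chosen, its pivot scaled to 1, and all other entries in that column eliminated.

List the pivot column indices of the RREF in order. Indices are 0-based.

pivot(0,0)=2: scale R0 → (1, 6, 2, 12)
  clear (1,0): R1 −= (4)R0 → (0, 12, 3, 0)
  clear (2,0): R2 −= (11)R0 → (0, 11, 1, 11)
pivot(1,1)=12: scale R1 → (0, 1, 10, 0)
  clear (0,1): R0 −= (6)R1 → (1, 0, 7, 12)
  clear (2,1): R2 −= (11)R1 → (0, 0, 8, 11)
pivot(2,2)=8: scale R2 → (0, 0, 1, 3)
  clear (0,2): R0 −= (7)R2 → (1, 0, 0, 4)
  clear (1,2): R1 −= (10)R2 → (0, 1, 0, 9)

pivot columns: 0, 1, 2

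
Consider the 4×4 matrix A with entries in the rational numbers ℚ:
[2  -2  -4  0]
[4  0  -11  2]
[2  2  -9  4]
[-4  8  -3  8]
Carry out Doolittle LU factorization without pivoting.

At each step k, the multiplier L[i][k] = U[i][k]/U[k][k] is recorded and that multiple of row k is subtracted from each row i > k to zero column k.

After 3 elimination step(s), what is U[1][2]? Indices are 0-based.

U[1][2] = -3

Step 1: pivot at (0,0) is 2.
  row1 ← row1 − (2)·row0  ⇒  L[1][0]=2, U row1=(0, 4, -3, 2)
  row2 ← row2 − (1)·row0  ⇒  L[2][0]=1, U row2=(0, 4, -5, 4)
  row3 ← row3 − (-2)·row0  ⇒  L[3][0]=-2, U row3=(0, 4, -11, 8)
Step 2: pivot at (1,1) is 4.
  row2 ← row2 − (1)·row1  ⇒  L[2][1]=1, U row2=(0, 0, -2, 2)
  row3 ← row3 − (1)·row1  ⇒  L[3][1]=1, U row3=(0, 0, -8, 6)
Step 3: pivot at (2,2) is -2.
  row3 ← row3 − (4)·row2  ⇒  L[3][2]=4, U row3=(0, 0, 0, -2)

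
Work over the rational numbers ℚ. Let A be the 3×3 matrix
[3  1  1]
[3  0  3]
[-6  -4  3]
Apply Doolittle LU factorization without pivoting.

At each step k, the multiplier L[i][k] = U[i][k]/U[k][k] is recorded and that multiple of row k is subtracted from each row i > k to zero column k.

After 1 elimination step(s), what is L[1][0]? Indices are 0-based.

k=0: U[0][0]=3
  eliminate (1,0): mult=1, new row 1: (0, -1, 2); set L[1][0]=1
  eliminate (2,0): mult=-2, new row 2: (0, -2, 5); set L[2][0]=-2

L[1][0] = 1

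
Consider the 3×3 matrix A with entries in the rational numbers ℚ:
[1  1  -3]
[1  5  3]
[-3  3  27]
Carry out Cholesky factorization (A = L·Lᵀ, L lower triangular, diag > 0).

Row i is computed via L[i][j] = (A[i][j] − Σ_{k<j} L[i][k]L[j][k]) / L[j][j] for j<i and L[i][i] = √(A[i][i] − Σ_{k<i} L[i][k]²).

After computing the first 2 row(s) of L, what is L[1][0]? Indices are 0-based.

L[1][0] = 1

Step 1: L[0][0] = √(1) = 1.
  L[1][0] = (1) / L[0][0] = 1.
Step 2: L[1][1] = √(4) = 2.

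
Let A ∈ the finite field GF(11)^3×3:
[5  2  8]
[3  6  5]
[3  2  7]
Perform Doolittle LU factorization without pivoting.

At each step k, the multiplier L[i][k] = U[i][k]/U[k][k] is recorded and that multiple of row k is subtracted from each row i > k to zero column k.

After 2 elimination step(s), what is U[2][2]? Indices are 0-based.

U[2][2] = 4

Step 1: pivot at (0,0) is 5.
  row1 ← row1 − (5)·row0  ⇒  L[1][0]=5, U row1=(0, 7, 9)
  row2 ← row2 − (5)·row0  ⇒  L[2][0]=5, U row2=(0, 3, 0)
Step 2: pivot at (1,1) is 7.
  row2 ← row2 − (2)·row1  ⇒  L[2][1]=2, U row2=(0, 0, 4)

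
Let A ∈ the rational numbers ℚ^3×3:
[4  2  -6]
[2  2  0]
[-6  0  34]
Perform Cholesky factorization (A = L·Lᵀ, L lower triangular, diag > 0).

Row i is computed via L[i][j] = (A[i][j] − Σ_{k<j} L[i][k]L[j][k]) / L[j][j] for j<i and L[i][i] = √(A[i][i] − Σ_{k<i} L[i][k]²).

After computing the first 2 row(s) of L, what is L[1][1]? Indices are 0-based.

L[1][1] = 1

Step 1: L[0][0] = √(4) = 2.
  L[1][0] = (2) / L[0][0] = 1.
Step 2: L[1][1] = √(1) = 1.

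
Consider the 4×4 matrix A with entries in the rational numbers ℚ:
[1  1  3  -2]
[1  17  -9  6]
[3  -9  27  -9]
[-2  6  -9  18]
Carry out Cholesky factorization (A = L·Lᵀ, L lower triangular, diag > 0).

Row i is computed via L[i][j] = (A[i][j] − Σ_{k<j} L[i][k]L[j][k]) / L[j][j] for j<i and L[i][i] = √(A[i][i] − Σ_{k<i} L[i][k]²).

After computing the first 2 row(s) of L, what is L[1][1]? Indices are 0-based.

Step 1: L[0][0] = √(1) = 1.
  L[1][0] = (1) / L[0][0] = 1.
Step 2: L[1][1] = √(16) = 4.

L[1][1] = 4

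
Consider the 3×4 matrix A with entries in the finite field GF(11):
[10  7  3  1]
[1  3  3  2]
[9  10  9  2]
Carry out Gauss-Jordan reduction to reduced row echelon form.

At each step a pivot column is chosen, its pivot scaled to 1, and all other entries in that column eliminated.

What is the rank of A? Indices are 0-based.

rank = 3

[1] R0 /= 10  ⇒  (1, 4, 8, 10)
     R1 -= 1·R0  ⇒  (0, 10, 6, 3)
     R2 -= 9·R0  ⇒  (0, 7, 3, 0)
[2] R1 /= 10  ⇒  (0, 1, 5, 8)
     R0 -= 4·R1  ⇒  (1, 0, 10, 0)
     R2 -= 7·R1  ⇒  (0, 0, 1, 10)
[3] R2 /= 1  ⇒  (0, 0, 1, 10)
     R0 -= 10·R2  ⇒  (1, 0, 0, 10)
     R1 -= 5·R2  ⇒  (0, 1, 0, 2)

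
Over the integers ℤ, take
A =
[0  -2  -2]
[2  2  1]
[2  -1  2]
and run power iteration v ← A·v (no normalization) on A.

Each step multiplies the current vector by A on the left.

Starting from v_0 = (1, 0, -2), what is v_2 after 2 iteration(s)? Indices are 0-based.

v_2 = (4, 6, 4)

v_0 = (1, 0, -2).
v_1 = A·v_0 = (4, 0, -2).
v_2 = A·v_1 = (4, 6, 4).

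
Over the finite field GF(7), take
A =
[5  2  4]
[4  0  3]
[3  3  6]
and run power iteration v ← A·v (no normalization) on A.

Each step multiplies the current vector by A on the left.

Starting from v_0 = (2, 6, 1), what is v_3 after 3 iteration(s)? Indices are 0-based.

v_3 = (0, 1, 1)

v_0 = (2, 6, 1).
v_1 = A·v_0 = (5, 4, 2).
v_2 = A·v_1 = (6, 5, 4).
v_3 = A·v_2 = (0, 1, 1).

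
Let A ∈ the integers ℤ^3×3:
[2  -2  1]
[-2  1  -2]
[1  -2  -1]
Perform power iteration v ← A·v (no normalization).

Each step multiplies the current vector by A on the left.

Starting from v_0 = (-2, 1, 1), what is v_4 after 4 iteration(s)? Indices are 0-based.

v_4 = (-403, 387, -187)

v_0 = (-2, 1, 1).
v_1 = A·v_0 = (-5, 3, -5).
v_2 = A·v_1 = (-21, 23, -6).
v_3 = A·v_2 = (-94, 77, -61).
v_4 = A·v_3 = (-403, 387, -187).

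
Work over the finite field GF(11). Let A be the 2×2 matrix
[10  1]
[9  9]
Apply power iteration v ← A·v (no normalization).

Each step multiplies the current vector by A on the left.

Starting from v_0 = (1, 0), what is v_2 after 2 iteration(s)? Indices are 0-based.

v_0 = (1, 0).
v_1 = A·v_0 = (10, 9).
v_2 = A·v_1 = (10, 6).

v_2 = (10, 6)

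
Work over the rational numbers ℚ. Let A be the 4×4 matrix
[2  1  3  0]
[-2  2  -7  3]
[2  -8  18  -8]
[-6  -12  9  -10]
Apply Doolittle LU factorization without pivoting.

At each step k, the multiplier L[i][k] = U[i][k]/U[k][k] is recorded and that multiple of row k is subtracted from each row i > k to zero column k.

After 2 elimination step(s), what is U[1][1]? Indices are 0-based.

[col 0] pivot 2
  R1 -= -1*R0 → (0, 3, -4, 3)  (L[1][0] := -1)
  R2 -= 1*R0 → (0, -9, 15, -8)  (L[2][0] := 1)
  R3 -= -3*R0 → (0, -9, 18, -10)  (L[3][0] := -3)
[col 1] pivot 3
  R2 -= -3*R1 → (0, 0, 3, 1)  (L[2][1] := -3)
  R3 -= -3*R1 → (0, 0, 6, -1)  (L[3][1] := -3)

U[1][1] = 3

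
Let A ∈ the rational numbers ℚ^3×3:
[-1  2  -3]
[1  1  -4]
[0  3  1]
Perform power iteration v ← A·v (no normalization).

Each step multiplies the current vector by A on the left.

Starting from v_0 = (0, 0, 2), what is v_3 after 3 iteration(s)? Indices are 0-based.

v_3 = (38, 50, -88)

v_0 = (0, 0, 2).
v_1 = A·v_0 = (-6, -8, 2).
v_2 = A·v_1 = (-16, -22, -22).
v_3 = A·v_2 = (38, 50, -88).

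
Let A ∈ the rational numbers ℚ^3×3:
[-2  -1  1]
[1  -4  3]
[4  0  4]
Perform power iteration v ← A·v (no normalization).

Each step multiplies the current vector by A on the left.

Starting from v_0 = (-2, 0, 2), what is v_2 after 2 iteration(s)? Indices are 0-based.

v_0 = (-2, 0, 2).
v_1 = A·v_0 = (6, 4, 0).
v_2 = A·v_1 = (-16, -10, 24).

v_2 = (-16, -10, 24)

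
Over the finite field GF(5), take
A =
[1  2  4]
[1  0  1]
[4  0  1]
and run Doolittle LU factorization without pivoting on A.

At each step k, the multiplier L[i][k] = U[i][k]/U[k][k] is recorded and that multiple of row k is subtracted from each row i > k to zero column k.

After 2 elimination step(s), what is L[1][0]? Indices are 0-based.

L[1][0] = 1

Step 1: pivot at (0,0) is 1.
  row1 ← row1 − (1)·row0  ⇒  L[1][0]=1, U row1=(0, 3, 2)
  row2 ← row2 − (4)·row0  ⇒  L[2][0]=4, U row2=(0, 2, 0)
Step 2: pivot at (1,1) is 3.
  row2 ← row2 − (4)·row1  ⇒  L[2][1]=4, U row2=(0, 0, 2)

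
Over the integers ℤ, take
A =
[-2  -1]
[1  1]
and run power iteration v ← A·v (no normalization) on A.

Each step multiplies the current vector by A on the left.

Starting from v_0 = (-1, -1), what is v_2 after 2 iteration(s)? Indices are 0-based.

v_2 = (-4, 1)

v_0 = (-1, -1).
v_1 = A·v_0 = (3, -2).
v_2 = A·v_1 = (-4, 1).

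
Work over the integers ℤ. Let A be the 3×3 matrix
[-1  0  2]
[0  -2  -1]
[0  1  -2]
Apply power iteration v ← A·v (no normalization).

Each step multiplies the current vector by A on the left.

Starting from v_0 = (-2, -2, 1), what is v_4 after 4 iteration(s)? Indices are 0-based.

v_4 = (-82, 38, 41)

v_0 = (-2, -2, 1).
v_1 = A·v_0 = (4, 3, -4).
v_2 = A·v_1 = (-12, -2, 11).
v_3 = A·v_2 = (34, -7, -24).
v_4 = A·v_3 = (-82, 38, 41).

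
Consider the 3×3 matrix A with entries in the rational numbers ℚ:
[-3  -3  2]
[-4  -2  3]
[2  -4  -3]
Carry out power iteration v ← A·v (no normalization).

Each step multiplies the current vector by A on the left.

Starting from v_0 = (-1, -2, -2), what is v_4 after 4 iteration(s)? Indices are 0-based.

v_4 = (873, 908, 146)

v_0 = (-1, -2, -2).
v_1 = A·v_0 = (5, 2, 12).
v_2 = A·v_1 = (3, 12, -34).
v_3 = A·v_2 = (-113, -138, 60).
v_4 = A·v_3 = (873, 908, 146).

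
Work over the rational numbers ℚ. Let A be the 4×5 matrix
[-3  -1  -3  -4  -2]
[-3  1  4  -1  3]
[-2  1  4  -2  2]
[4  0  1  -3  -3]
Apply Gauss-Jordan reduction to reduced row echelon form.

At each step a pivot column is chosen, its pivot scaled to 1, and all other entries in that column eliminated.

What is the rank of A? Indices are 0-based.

rank = 4

step 1: normalize row 0 (÷-3) = (1, 1/3, 1, 4/3, 2/3)
  row 1: subtract -3×row0 = (0, 2, 7, 3, 5)
  row 2: subtract -2×row0 = (0, 5/3, 6, 2/3, 10/3)
  row 3: subtract 4×row0 = (0, -4/3, -3, -25/3, -17/3)
step 2: normalize row 1 (÷2) = (0, 1, 7/2, 3/2, 5/2)
  row 0: subtract 1/3×row1 = (1, 0, -1/6, 5/6, -1/6)
  row 2: subtract 5/3×row1 = (0, 0, 1/6, -11/6, -5/6)
  row 3: subtract -4/3×row1 = (0, 0, 5/3, -19/3, -7/3)
step 3: normalize row 2 (÷1/6) = (0, 0, 1, -11, -5)
  row 0: subtract -1/6×row2 = (1, 0, 0, -1, -1)
  row 1: subtract 7/2×row2 = (0, 1, 0, 40, 20)
  row 3: subtract 5/3×row2 = (0, 0, 0, 12, 6)
step 4: normalize row 3 (÷12) = (0, 0, 0, 1, 1/2)
  row 0: subtract -1×row3 = (1, 0, 0, 0, -1/2)
  row 1: subtract 40×row3 = (0, 1, 0, 0, 0)
  row 2: subtract -11×row3 = (0, 0, 1, 0, 1/2)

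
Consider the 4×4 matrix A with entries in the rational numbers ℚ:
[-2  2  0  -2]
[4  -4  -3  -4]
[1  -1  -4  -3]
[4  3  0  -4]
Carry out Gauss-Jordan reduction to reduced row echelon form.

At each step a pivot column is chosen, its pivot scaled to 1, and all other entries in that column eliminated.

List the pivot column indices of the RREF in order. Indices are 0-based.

[1] R0 /= -2  ⇒  (1, -1, 0, 1)
     R1 -= 4·R0  ⇒  (0, 0, -3, -8)
     R2 -= 1·R0  ⇒  (0, 0, -4, -4)
     R3 -= 4·R0  ⇒  (0, 7, 0, -8)
[2] R1 <-> R3
[2] R1 /= 7  ⇒  (0, 1, 0, -8/7)
     R0 -= -1·R1  ⇒  (1, 0, 0, -1/7)
[3] R2 /= -4  ⇒  (0, 0, 1, 1)
     R3 -= -3·R2  ⇒  (0, 0, 0, -5)
[4] R3 /= -5  ⇒  (0, 0, 0, 1)
     R0 -= -1/7·R3  ⇒  (1, 0, 0, 0)
     R1 -= -8/7·R3  ⇒  (0, 1, 0, 0)
     R2 -= 1·R3  ⇒  (0, 0, 1, 0)

pivot columns: 0, 1, 2, 3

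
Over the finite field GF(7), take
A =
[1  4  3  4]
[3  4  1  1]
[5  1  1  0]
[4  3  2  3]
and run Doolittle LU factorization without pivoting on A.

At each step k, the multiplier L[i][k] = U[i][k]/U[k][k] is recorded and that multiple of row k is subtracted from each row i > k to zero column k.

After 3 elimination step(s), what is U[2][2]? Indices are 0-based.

[col 0] pivot 1
  R1 -= 3*R0 → (0, 6, 6, 3)  (L[1][0] := 3)
  R2 -= 5*R0 → (0, 2, 0, 1)  (L[2][0] := 5)
  R3 -= 4*R0 → (0, 1, 4, 1)  (L[3][0] := 4)
[col 1] pivot 6
  R2 -= 5*R1 → (0, 0, 5, 0)  (L[2][1] := 5)
  R3 -= 6*R1 → (0, 0, 3, 4)  (L[3][1] := 6)
[col 2] pivot 5
  R3 -= 2*R2 → (0, 0, 0, 4)  (L[3][2] := 2)

U[2][2] = 5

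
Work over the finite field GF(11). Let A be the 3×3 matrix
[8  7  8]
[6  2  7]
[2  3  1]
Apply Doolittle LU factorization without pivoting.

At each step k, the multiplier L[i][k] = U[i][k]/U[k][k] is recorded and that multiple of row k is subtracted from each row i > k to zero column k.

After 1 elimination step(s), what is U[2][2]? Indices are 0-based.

Step 1: pivot at (0,0) is 8.
  row1 ← row1 − (9)·row0  ⇒  L[1][0]=9, U row1=(0, 5, 1)
  row2 ← row2 − (3)·row0  ⇒  L[2][0]=3, U row2=(0, 4, 10)

U[2][2] = 10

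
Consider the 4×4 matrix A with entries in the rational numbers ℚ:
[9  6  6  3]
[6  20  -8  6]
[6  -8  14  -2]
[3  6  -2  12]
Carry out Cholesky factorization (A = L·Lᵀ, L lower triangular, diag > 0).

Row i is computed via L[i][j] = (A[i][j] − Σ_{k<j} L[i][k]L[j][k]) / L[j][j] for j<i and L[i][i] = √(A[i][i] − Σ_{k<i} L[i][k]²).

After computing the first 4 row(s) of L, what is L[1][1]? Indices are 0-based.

Step 1: L[0][0] = √(9) = 3.
  L[1][0] = (6) / L[0][0] = 2.
Step 2: L[1][1] = √(16) = 4.
  L[2][0] = (6) / L[0][0] = 2.
  L[2][1] = (-12) / L[1][1] = -3.
Step 3: L[2][2] = √(1) = 1.
  L[3][0] = (3) / L[0][0] = 1.
  L[3][1] = (4) / L[1][1] = 1.
  L[3][2] = (-1) / L[2][2] = -1.
Step 4: L[3][3] = √(9) = 3.

L[1][1] = 4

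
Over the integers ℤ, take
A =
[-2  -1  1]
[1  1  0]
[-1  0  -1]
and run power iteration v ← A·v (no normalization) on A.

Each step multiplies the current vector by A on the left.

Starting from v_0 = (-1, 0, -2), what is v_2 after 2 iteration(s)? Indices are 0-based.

v_2 = (4, -1, -3)

v_0 = (-1, 0, -2).
v_1 = A·v_0 = (0, -1, 3).
v_2 = A·v_1 = (4, -1, -3).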